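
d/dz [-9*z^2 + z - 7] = 1 - 18*z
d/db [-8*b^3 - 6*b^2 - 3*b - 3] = -24*b^2 - 12*b - 3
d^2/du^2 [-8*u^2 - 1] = -16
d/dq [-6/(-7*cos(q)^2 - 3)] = 168*sin(2*q)/(7*cos(2*q) + 13)^2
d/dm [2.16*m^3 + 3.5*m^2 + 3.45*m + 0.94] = 6.48*m^2 + 7.0*m + 3.45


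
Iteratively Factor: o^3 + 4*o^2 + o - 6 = (o + 2)*(o^2 + 2*o - 3) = (o + 2)*(o + 3)*(o - 1)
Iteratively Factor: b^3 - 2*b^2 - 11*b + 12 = (b - 4)*(b^2 + 2*b - 3) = (b - 4)*(b - 1)*(b + 3)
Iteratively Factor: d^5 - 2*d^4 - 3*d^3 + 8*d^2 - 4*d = (d)*(d^4 - 2*d^3 - 3*d^2 + 8*d - 4) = d*(d - 1)*(d^3 - d^2 - 4*d + 4) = d*(d - 2)*(d - 1)*(d^2 + d - 2) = d*(d - 2)*(d - 1)*(d + 2)*(d - 1)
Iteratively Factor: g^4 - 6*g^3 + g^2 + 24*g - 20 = (g - 5)*(g^3 - g^2 - 4*g + 4) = (g - 5)*(g - 1)*(g^2 - 4) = (g - 5)*(g - 2)*(g - 1)*(g + 2)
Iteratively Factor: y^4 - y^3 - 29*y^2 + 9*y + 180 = (y - 5)*(y^3 + 4*y^2 - 9*y - 36) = (y - 5)*(y - 3)*(y^2 + 7*y + 12) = (y - 5)*(y - 3)*(y + 3)*(y + 4)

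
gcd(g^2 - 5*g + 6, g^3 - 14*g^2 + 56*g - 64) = g - 2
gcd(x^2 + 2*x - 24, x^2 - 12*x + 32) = x - 4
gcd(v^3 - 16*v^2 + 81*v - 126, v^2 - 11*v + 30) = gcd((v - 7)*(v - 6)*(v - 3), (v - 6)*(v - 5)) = v - 6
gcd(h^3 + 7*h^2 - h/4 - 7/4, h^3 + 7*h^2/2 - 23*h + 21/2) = h^2 + 13*h/2 - 7/2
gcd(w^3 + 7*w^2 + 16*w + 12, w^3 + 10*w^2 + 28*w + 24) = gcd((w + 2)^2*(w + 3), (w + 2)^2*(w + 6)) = w^2 + 4*w + 4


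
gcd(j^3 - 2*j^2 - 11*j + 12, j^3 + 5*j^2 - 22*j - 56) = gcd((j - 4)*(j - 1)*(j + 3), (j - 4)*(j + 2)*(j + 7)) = j - 4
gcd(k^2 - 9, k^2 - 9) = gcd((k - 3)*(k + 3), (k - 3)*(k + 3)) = k^2 - 9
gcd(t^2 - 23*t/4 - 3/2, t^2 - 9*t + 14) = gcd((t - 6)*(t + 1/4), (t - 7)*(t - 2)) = 1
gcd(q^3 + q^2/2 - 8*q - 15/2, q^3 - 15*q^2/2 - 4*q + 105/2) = q^2 - q/2 - 15/2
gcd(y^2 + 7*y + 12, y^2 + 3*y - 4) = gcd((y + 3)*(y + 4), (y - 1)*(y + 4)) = y + 4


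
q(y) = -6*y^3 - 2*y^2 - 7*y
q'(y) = -18*y^2 - 4*y - 7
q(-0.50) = 3.75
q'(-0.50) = -9.50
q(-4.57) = 562.88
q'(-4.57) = -364.65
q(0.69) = -7.75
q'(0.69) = -18.33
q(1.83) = -56.28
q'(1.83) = -74.60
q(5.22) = -944.46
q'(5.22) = -518.35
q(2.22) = -91.04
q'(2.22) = -104.59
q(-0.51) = 3.85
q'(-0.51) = -9.64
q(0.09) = -0.65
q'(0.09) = -7.51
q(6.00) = -1410.00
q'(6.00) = -679.00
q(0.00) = 0.00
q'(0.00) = -7.00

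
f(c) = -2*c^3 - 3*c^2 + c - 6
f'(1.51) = -21.74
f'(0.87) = -8.76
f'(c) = -6*c^2 - 6*c + 1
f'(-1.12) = 0.19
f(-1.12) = -8.07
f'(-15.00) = -1259.00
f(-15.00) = 6054.00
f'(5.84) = -238.67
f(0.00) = -6.00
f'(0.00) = 1.00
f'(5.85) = -239.44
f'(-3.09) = -37.75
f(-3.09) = 21.27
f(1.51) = -18.22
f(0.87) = -8.72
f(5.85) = -503.22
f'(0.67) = -5.71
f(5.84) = -500.83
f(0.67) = -7.28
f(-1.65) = -6.83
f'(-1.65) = -5.44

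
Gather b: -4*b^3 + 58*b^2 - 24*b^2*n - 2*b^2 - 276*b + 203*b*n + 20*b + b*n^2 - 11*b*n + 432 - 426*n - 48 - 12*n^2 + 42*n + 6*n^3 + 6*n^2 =-4*b^3 + b^2*(56 - 24*n) + b*(n^2 + 192*n - 256) + 6*n^3 - 6*n^2 - 384*n + 384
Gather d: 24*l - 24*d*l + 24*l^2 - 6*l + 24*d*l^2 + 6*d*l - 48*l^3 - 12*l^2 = d*(24*l^2 - 18*l) - 48*l^3 + 12*l^2 + 18*l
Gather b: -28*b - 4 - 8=-28*b - 12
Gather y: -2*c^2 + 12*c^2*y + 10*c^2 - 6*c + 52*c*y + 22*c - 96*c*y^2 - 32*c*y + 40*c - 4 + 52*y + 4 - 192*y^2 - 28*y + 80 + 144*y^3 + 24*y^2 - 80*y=8*c^2 + 56*c + 144*y^3 + y^2*(-96*c - 168) + y*(12*c^2 + 20*c - 56) + 80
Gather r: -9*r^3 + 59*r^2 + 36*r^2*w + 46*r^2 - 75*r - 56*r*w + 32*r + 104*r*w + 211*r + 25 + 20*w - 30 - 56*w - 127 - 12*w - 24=-9*r^3 + r^2*(36*w + 105) + r*(48*w + 168) - 48*w - 156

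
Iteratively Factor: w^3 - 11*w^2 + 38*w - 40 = (w - 4)*(w^2 - 7*w + 10) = (w - 5)*(w - 4)*(w - 2)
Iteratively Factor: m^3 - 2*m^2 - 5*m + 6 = (m - 3)*(m^2 + m - 2) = (m - 3)*(m + 2)*(m - 1)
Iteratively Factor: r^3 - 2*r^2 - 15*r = (r - 5)*(r^2 + 3*r) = (r - 5)*(r + 3)*(r)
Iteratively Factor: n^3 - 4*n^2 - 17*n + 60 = (n - 5)*(n^2 + n - 12) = (n - 5)*(n - 3)*(n + 4)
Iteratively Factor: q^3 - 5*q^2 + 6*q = (q)*(q^2 - 5*q + 6) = q*(q - 3)*(q - 2)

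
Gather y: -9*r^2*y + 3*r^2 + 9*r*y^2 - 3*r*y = 3*r^2 + 9*r*y^2 + y*(-9*r^2 - 3*r)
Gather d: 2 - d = 2 - d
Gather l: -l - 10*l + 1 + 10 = 11 - 11*l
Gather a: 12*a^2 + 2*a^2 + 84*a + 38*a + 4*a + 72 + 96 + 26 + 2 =14*a^2 + 126*a + 196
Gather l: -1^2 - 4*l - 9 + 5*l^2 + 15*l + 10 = 5*l^2 + 11*l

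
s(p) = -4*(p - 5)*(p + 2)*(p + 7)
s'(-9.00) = -560.00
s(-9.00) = 784.00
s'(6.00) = -500.00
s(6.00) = -416.00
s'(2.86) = -65.68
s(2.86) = 410.19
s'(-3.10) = 107.88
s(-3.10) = -139.00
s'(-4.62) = 15.71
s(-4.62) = -239.95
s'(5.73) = -453.35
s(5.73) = -287.34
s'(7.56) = -803.76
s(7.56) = -1425.34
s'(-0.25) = 131.25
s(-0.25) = 248.06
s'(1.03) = 78.31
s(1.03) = 386.37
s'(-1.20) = 145.12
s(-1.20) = 115.07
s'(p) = -4*(p - 5)*(p + 2) - 4*(p - 5)*(p + 7) - 4*(p + 2)*(p + 7)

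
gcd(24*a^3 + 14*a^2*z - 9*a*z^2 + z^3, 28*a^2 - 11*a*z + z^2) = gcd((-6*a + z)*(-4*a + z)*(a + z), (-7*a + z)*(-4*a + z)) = -4*a + z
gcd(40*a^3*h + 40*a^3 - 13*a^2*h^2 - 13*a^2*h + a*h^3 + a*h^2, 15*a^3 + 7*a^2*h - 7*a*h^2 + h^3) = 5*a - h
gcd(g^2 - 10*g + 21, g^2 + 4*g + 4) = 1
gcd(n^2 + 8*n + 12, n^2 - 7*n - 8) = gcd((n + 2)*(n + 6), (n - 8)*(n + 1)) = 1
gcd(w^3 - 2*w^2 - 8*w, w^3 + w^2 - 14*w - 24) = w^2 - 2*w - 8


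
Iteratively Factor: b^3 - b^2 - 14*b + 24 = (b - 3)*(b^2 + 2*b - 8) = (b - 3)*(b - 2)*(b + 4)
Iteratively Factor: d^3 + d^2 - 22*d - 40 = (d - 5)*(d^2 + 6*d + 8) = (d - 5)*(d + 4)*(d + 2)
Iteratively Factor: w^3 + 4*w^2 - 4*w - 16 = (w + 4)*(w^2 - 4) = (w - 2)*(w + 4)*(w + 2)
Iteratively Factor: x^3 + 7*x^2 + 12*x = (x + 4)*(x^2 + 3*x) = x*(x + 4)*(x + 3)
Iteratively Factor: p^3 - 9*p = (p - 3)*(p^2 + 3*p) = p*(p - 3)*(p + 3)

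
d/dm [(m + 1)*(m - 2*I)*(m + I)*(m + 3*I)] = 4*m^3 + m^2*(3 + 6*I) + m*(10 + 4*I) + 5 + 6*I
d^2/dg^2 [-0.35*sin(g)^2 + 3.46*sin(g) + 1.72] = -3.46*sin(g) - 0.7*cos(2*g)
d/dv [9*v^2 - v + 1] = 18*v - 1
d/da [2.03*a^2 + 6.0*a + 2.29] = 4.06*a + 6.0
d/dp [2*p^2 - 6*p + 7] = 4*p - 6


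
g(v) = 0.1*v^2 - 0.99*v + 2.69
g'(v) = 0.2*v - 0.99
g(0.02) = 2.67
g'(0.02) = -0.99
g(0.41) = 2.30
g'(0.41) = -0.91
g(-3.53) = 7.43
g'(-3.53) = -1.70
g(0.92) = 1.86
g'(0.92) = -0.81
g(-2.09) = 5.20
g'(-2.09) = -1.41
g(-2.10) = 5.21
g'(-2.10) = -1.41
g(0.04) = 2.65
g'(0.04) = -0.98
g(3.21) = 0.54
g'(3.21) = -0.35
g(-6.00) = 12.23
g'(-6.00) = -2.19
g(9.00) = 1.88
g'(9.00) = 0.81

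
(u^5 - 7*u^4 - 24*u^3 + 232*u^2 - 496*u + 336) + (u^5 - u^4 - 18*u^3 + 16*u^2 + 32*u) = 2*u^5 - 8*u^4 - 42*u^3 + 248*u^2 - 464*u + 336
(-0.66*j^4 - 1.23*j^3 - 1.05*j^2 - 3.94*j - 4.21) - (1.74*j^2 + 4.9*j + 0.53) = -0.66*j^4 - 1.23*j^3 - 2.79*j^2 - 8.84*j - 4.74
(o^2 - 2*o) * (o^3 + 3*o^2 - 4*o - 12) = o^5 + o^4 - 10*o^3 - 4*o^2 + 24*o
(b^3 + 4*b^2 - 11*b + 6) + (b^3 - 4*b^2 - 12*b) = 2*b^3 - 23*b + 6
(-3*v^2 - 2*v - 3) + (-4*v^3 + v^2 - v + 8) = -4*v^3 - 2*v^2 - 3*v + 5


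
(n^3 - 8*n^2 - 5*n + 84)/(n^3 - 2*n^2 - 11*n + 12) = (n - 7)/(n - 1)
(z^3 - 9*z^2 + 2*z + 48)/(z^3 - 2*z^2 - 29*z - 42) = (z^2 - 11*z + 24)/(z^2 - 4*z - 21)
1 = 1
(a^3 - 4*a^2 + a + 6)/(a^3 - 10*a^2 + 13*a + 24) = (a - 2)/(a - 8)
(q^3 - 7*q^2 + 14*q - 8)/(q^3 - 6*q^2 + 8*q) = (q - 1)/q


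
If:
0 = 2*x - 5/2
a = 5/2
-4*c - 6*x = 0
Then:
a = 5/2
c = -15/8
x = 5/4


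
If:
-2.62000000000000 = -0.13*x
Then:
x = 20.15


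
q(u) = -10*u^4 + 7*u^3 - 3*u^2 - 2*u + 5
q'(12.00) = -66170.00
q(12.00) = -195715.00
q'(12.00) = -66170.00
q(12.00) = -195715.00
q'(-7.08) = 15288.93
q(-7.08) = -27742.04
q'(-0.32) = 3.38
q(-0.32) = 5.00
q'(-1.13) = 89.31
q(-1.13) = -22.98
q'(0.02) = -2.11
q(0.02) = 4.96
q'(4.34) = -2902.35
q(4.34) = -3035.76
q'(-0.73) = 29.13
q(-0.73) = -0.70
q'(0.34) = -3.18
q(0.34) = 4.11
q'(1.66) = -137.06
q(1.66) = -50.50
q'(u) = -40*u^3 + 21*u^2 - 6*u - 2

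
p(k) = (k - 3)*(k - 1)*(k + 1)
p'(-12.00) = 503.00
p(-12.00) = -2145.00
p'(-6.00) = 143.00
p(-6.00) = -315.00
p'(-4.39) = 83.16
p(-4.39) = -135.03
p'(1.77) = -2.22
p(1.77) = -2.62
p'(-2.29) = 28.47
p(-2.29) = -22.45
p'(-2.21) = 26.91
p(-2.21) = -20.24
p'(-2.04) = 23.72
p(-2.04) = -15.93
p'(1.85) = -1.83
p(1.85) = -2.79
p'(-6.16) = 149.80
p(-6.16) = -338.42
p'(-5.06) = 106.17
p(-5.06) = -198.31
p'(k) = (k - 3)*(k - 1) + (k - 3)*(k + 1) + (k - 1)*(k + 1) = 3*k^2 - 6*k - 1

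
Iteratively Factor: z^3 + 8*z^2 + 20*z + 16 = (z + 2)*(z^2 + 6*z + 8) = (z + 2)^2*(z + 4)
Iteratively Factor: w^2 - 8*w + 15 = (w - 5)*(w - 3)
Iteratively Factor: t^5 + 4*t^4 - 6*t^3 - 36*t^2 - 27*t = (t + 3)*(t^4 + t^3 - 9*t^2 - 9*t) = (t - 3)*(t + 3)*(t^3 + 4*t^2 + 3*t) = t*(t - 3)*(t + 3)*(t^2 + 4*t + 3) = t*(t - 3)*(t + 1)*(t + 3)*(t + 3)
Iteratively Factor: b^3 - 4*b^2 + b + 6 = (b - 2)*(b^2 - 2*b - 3) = (b - 2)*(b + 1)*(b - 3)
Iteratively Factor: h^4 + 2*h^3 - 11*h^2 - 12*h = (h + 4)*(h^3 - 2*h^2 - 3*h) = (h - 3)*(h + 4)*(h^2 + h) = h*(h - 3)*(h + 4)*(h + 1)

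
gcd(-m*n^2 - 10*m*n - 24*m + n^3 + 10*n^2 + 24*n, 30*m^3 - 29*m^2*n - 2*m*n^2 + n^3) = m - n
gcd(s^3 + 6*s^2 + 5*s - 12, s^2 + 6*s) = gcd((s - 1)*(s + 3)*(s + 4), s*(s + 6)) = 1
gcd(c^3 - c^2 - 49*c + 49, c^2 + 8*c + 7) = c + 7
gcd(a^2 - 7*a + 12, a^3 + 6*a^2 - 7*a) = 1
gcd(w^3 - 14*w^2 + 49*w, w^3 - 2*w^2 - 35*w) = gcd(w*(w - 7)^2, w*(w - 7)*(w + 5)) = w^2 - 7*w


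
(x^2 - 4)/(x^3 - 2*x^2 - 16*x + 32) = (x + 2)/(x^2 - 16)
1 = 1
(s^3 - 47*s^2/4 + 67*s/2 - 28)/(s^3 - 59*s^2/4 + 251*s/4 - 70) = (s - 2)/(s - 5)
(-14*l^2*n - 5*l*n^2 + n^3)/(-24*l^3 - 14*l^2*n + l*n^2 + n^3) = n*(7*l - n)/(12*l^2 + l*n - n^2)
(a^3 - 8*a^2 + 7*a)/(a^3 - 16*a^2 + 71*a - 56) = a/(a - 8)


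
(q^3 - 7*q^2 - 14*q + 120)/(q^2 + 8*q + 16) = (q^2 - 11*q + 30)/(q + 4)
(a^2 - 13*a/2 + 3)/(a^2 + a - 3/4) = 2*(a - 6)/(2*a + 3)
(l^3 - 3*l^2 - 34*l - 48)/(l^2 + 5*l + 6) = l - 8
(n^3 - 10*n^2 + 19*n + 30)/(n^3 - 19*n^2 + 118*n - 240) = (n + 1)/(n - 8)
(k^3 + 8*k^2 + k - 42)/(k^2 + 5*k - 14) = k + 3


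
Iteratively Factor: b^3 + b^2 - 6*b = (b + 3)*(b^2 - 2*b) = b*(b + 3)*(b - 2)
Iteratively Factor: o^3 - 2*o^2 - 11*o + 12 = (o - 4)*(o^2 + 2*o - 3) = (o - 4)*(o + 3)*(o - 1)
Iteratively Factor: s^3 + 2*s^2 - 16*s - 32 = (s - 4)*(s^2 + 6*s + 8) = (s - 4)*(s + 4)*(s + 2)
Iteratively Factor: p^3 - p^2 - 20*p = (p)*(p^2 - p - 20) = p*(p - 5)*(p + 4)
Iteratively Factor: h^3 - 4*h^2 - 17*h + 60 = (h - 5)*(h^2 + h - 12) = (h - 5)*(h + 4)*(h - 3)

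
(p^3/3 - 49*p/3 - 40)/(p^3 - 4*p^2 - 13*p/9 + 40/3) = 3*(p^3 - 49*p - 120)/(9*p^3 - 36*p^2 - 13*p + 120)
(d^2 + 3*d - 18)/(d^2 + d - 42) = (d^2 + 3*d - 18)/(d^2 + d - 42)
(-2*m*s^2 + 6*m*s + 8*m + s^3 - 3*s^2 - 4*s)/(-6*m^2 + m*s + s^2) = (s^2 - 3*s - 4)/(3*m + s)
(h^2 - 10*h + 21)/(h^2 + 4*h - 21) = (h - 7)/(h + 7)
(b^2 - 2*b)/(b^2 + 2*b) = (b - 2)/(b + 2)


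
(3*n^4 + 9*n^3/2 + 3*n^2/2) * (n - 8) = 3*n^5 - 39*n^4/2 - 69*n^3/2 - 12*n^2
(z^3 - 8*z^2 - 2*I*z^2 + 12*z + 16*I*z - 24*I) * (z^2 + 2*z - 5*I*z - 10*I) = z^5 - 6*z^4 - 7*I*z^4 - 14*z^3 + 42*I*z^3 + 84*z^2 + 28*I*z^2 + 40*z - 168*I*z - 240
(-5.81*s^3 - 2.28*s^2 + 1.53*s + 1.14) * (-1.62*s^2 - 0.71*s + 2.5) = 9.4122*s^5 + 7.8187*s^4 - 15.3848*s^3 - 8.6331*s^2 + 3.0156*s + 2.85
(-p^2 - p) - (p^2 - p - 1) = 1 - 2*p^2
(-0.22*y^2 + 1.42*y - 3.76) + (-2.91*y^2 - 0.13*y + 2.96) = -3.13*y^2 + 1.29*y - 0.8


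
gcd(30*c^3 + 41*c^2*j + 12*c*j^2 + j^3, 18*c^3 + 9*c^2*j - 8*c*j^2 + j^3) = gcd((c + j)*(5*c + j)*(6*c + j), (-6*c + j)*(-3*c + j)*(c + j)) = c + j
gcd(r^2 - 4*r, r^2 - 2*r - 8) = r - 4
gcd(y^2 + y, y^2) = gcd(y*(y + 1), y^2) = y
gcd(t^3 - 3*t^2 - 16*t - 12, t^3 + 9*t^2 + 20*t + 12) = t^2 + 3*t + 2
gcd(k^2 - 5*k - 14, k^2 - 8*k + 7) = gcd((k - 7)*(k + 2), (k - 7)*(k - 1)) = k - 7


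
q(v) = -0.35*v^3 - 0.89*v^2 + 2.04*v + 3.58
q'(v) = -1.05*v^2 - 1.78*v + 2.04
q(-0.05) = 3.48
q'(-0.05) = 2.13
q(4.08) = -26.68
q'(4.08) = -22.70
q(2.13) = 0.51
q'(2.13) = -6.52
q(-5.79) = 29.87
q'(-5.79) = -22.85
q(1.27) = 4.02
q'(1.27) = -1.91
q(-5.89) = 32.21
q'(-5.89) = -23.90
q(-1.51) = -0.32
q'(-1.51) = 2.33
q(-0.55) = 2.25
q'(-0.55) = 2.70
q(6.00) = -91.82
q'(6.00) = -46.44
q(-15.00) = 953.98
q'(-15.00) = -207.51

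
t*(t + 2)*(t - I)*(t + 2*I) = t^4 + 2*t^3 + I*t^3 + 2*t^2 + 2*I*t^2 + 4*t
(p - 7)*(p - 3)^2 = p^3 - 13*p^2 + 51*p - 63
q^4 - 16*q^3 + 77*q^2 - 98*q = q*(q - 7)^2*(q - 2)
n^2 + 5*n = n*(n + 5)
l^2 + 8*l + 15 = (l + 3)*(l + 5)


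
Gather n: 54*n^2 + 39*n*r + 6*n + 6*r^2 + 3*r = 54*n^2 + n*(39*r + 6) + 6*r^2 + 3*r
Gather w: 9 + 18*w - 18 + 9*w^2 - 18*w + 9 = 9*w^2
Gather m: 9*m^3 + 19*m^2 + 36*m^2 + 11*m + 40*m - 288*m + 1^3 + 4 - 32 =9*m^3 + 55*m^2 - 237*m - 27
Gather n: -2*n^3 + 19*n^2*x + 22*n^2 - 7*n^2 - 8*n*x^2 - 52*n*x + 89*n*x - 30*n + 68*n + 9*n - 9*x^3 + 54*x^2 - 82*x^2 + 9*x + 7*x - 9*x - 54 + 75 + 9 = -2*n^3 + n^2*(19*x + 15) + n*(-8*x^2 + 37*x + 47) - 9*x^3 - 28*x^2 + 7*x + 30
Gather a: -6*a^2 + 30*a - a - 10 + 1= -6*a^2 + 29*a - 9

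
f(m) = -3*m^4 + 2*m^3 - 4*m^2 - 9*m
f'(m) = -12*m^3 + 6*m^2 - 8*m - 9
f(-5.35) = -2830.34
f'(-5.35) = 2043.10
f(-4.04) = -959.99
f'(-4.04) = 912.52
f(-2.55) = -163.07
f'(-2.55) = 249.39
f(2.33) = -105.81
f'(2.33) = -146.86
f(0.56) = -6.24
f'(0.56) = -13.71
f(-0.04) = 0.35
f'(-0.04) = -8.67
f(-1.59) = -23.02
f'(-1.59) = 67.12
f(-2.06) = -69.94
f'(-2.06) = 137.84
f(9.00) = -18630.00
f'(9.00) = -8343.00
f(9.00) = -18630.00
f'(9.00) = -8343.00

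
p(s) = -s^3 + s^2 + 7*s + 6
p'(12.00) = -401.00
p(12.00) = -1494.00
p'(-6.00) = -113.00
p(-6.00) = 216.00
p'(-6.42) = -129.49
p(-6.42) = 266.89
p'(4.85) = -53.87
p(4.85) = -50.61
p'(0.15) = 7.23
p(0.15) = 7.07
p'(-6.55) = -134.81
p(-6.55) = 284.06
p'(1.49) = 3.32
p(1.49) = 15.34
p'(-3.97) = -48.22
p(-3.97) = 56.54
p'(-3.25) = -31.19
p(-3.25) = 28.14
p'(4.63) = -48.05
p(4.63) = -39.41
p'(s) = -3*s^2 + 2*s + 7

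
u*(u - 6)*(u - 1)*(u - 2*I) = u^4 - 7*u^3 - 2*I*u^3 + 6*u^2 + 14*I*u^2 - 12*I*u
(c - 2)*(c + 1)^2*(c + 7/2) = c^4 + 7*c^3/2 - 3*c^2 - 25*c/2 - 7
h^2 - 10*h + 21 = (h - 7)*(h - 3)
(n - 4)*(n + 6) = n^2 + 2*n - 24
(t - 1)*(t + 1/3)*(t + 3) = t^3 + 7*t^2/3 - 7*t/3 - 1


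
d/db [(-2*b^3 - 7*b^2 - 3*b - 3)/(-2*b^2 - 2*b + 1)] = (4*b^4 + 8*b^3 + 2*b^2 - 26*b - 9)/(4*b^4 + 8*b^3 - 4*b + 1)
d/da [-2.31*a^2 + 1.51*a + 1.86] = 1.51 - 4.62*a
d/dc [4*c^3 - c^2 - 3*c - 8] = 12*c^2 - 2*c - 3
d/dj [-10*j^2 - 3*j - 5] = -20*j - 3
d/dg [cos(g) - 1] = -sin(g)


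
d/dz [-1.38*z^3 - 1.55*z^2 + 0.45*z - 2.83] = -4.14*z^2 - 3.1*z + 0.45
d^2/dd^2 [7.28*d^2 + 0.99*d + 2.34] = 14.5600000000000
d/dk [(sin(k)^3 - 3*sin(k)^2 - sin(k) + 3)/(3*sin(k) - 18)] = (2*sin(k)^3 - 21*sin(k)^2 + 36*sin(k) + 3)*cos(k)/(3*(sin(k) - 6)^2)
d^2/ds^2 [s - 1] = 0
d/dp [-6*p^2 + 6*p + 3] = 6 - 12*p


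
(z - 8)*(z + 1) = z^2 - 7*z - 8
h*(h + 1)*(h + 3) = h^3 + 4*h^2 + 3*h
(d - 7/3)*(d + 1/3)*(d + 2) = d^3 - 43*d/9 - 14/9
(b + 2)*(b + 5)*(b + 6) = b^3 + 13*b^2 + 52*b + 60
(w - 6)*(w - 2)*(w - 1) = w^3 - 9*w^2 + 20*w - 12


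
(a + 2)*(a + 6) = a^2 + 8*a + 12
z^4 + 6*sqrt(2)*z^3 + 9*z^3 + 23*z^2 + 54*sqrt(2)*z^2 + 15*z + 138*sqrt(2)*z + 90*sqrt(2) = (z + 1)*(z + 3)*(z + 5)*(z + 6*sqrt(2))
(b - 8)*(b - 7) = b^2 - 15*b + 56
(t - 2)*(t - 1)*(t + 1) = t^3 - 2*t^2 - t + 2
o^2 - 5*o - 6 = (o - 6)*(o + 1)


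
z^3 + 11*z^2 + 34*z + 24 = (z + 1)*(z + 4)*(z + 6)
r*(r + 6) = r^2 + 6*r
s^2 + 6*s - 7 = (s - 1)*(s + 7)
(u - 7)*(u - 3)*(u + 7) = u^3 - 3*u^2 - 49*u + 147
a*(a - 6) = a^2 - 6*a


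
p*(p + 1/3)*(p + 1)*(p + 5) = p^4 + 19*p^3/3 + 7*p^2 + 5*p/3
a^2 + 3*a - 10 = (a - 2)*(a + 5)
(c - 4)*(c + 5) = c^2 + c - 20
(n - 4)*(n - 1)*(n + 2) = n^3 - 3*n^2 - 6*n + 8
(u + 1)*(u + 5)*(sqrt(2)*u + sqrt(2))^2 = 2*u^4 + 16*u^3 + 36*u^2 + 32*u + 10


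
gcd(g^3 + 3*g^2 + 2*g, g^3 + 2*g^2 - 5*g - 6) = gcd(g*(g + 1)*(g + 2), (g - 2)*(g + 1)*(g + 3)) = g + 1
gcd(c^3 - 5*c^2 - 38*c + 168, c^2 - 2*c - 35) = c - 7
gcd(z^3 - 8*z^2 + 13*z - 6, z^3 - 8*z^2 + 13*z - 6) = z^3 - 8*z^2 + 13*z - 6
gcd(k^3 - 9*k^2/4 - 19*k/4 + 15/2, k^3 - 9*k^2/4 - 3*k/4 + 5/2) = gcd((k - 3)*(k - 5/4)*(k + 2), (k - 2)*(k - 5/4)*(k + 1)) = k - 5/4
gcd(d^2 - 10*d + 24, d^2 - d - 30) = d - 6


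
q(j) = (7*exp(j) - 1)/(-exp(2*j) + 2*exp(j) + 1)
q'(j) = (7*exp(j) - 1)*(2*exp(2*j) - 2*exp(j))/(-exp(2*j) + 2*exp(j) + 1)^2 + 7*exp(j)/(-exp(2*j) + 2*exp(j) + 1)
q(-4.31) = -0.88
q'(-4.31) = 0.11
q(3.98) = -0.14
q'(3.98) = 0.14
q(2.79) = -0.49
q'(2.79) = 0.56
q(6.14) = -0.02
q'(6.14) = 0.02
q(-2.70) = -0.47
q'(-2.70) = 0.47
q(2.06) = -1.20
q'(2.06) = 1.65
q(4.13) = -0.12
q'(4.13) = 0.12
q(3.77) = -0.17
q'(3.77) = 0.18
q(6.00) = -0.02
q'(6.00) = 0.02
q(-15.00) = -1.00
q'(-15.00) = 0.00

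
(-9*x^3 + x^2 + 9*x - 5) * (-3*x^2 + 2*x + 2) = 27*x^5 - 21*x^4 - 43*x^3 + 35*x^2 + 8*x - 10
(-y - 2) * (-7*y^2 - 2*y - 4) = 7*y^3 + 16*y^2 + 8*y + 8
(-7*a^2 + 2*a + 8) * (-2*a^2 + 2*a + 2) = 14*a^4 - 18*a^3 - 26*a^2 + 20*a + 16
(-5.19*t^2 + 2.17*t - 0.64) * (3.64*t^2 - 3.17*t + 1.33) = -18.8916*t^4 + 24.3511*t^3 - 16.1112*t^2 + 4.9149*t - 0.8512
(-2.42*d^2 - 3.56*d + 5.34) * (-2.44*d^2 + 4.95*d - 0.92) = 5.9048*d^4 - 3.2926*d^3 - 28.4252*d^2 + 29.7082*d - 4.9128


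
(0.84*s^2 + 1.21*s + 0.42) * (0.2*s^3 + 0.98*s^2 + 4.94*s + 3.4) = 0.168*s^5 + 1.0652*s^4 + 5.4194*s^3 + 9.245*s^2 + 6.1888*s + 1.428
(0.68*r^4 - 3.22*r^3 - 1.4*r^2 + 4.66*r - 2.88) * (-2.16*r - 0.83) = -1.4688*r^5 + 6.3908*r^4 + 5.6966*r^3 - 8.9036*r^2 + 2.353*r + 2.3904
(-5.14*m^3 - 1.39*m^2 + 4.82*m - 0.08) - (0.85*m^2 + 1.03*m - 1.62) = -5.14*m^3 - 2.24*m^2 + 3.79*m + 1.54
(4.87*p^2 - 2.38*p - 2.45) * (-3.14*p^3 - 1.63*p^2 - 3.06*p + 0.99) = -15.2918*p^5 - 0.464899999999999*p^4 - 3.3298*p^3 + 16.0976*p^2 + 5.1408*p - 2.4255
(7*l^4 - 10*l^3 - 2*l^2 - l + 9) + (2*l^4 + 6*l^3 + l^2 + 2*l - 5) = 9*l^4 - 4*l^3 - l^2 + l + 4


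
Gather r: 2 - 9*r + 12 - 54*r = 14 - 63*r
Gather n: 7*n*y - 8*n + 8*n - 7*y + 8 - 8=7*n*y - 7*y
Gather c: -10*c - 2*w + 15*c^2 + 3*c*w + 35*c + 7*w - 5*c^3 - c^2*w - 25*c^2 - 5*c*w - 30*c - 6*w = -5*c^3 + c^2*(-w - 10) + c*(-2*w - 5) - w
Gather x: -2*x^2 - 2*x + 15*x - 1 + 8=-2*x^2 + 13*x + 7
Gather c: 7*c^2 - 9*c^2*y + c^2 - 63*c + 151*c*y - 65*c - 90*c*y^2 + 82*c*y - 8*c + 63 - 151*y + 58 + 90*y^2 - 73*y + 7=c^2*(8 - 9*y) + c*(-90*y^2 + 233*y - 136) + 90*y^2 - 224*y + 128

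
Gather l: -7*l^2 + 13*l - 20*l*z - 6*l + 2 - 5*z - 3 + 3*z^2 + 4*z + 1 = -7*l^2 + l*(7 - 20*z) + 3*z^2 - z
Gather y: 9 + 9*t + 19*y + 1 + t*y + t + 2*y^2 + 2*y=10*t + 2*y^2 + y*(t + 21) + 10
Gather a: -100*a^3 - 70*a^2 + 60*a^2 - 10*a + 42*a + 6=-100*a^3 - 10*a^2 + 32*a + 6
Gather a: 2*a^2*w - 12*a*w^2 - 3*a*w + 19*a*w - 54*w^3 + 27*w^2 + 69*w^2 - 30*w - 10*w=2*a^2*w + a*(-12*w^2 + 16*w) - 54*w^3 + 96*w^2 - 40*w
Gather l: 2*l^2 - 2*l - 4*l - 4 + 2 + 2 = 2*l^2 - 6*l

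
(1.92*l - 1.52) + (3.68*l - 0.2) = 5.6*l - 1.72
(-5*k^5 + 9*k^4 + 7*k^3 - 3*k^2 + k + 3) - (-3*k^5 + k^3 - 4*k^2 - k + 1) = -2*k^5 + 9*k^4 + 6*k^3 + k^2 + 2*k + 2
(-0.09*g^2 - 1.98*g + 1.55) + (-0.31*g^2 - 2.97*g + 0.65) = -0.4*g^2 - 4.95*g + 2.2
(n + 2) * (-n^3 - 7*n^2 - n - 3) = -n^4 - 9*n^3 - 15*n^2 - 5*n - 6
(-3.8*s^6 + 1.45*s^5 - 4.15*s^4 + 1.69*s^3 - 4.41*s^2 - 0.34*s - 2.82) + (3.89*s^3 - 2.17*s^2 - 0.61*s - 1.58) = -3.8*s^6 + 1.45*s^5 - 4.15*s^4 + 5.58*s^3 - 6.58*s^2 - 0.95*s - 4.4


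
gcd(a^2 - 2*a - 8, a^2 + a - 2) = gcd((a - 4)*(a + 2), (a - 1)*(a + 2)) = a + 2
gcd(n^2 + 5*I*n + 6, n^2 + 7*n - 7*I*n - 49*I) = 1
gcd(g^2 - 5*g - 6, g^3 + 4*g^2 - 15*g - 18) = g + 1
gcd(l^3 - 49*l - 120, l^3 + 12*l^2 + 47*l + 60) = l^2 + 8*l + 15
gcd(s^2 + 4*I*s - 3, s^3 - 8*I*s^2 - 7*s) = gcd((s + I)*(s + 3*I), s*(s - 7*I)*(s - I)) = 1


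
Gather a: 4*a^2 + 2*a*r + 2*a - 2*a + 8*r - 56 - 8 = 4*a^2 + 2*a*r + 8*r - 64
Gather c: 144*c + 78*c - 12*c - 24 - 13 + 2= 210*c - 35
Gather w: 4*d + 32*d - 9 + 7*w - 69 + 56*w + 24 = 36*d + 63*w - 54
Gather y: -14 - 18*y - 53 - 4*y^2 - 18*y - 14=-4*y^2 - 36*y - 81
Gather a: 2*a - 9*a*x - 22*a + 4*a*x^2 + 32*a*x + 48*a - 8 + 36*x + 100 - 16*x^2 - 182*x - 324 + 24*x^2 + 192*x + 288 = a*(4*x^2 + 23*x + 28) + 8*x^2 + 46*x + 56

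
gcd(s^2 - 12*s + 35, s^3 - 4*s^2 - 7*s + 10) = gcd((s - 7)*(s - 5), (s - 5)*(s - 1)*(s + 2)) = s - 5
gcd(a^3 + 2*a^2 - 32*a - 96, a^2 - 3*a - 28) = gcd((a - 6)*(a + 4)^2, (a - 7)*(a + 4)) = a + 4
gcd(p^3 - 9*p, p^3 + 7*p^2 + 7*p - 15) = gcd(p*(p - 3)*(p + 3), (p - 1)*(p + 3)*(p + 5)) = p + 3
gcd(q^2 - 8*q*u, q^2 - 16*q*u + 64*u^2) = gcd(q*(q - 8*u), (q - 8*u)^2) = q - 8*u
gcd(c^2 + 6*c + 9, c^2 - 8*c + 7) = 1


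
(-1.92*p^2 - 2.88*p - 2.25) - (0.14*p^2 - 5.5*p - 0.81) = -2.06*p^2 + 2.62*p - 1.44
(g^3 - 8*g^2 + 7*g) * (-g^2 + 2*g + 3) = -g^5 + 10*g^4 - 20*g^3 - 10*g^2 + 21*g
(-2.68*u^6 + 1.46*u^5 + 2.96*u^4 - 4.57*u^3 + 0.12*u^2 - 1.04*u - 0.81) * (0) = 0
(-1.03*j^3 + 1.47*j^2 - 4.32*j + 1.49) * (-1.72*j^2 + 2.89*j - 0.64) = 1.7716*j^5 - 5.5051*j^4 + 12.3379*j^3 - 15.9884*j^2 + 7.0709*j - 0.9536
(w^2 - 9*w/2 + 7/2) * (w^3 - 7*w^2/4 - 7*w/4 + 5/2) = w^5 - 25*w^4/4 + 77*w^3/8 + 17*w^2/4 - 139*w/8 + 35/4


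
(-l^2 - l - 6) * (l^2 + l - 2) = -l^4 - 2*l^3 - 5*l^2 - 4*l + 12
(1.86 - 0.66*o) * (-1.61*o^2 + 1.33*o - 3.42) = 1.0626*o^3 - 3.8724*o^2 + 4.731*o - 6.3612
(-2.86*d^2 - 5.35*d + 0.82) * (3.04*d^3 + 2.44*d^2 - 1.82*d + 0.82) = -8.6944*d^5 - 23.2424*d^4 - 5.356*d^3 + 9.3926*d^2 - 5.8794*d + 0.6724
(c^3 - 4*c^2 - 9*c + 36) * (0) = 0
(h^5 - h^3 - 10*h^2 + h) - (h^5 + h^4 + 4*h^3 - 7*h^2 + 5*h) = -h^4 - 5*h^3 - 3*h^2 - 4*h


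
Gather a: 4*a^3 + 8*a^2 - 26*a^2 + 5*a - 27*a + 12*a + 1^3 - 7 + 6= 4*a^3 - 18*a^2 - 10*a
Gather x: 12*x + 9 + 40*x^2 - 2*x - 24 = 40*x^2 + 10*x - 15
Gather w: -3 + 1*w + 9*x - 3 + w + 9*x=2*w + 18*x - 6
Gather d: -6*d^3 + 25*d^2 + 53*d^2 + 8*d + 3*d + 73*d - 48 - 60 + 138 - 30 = -6*d^3 + 78*d^2 + 84*d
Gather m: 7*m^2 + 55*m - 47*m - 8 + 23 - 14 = 7*m^2 + 8*m + 1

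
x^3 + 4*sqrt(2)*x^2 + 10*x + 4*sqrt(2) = (x + sqrt(2))^2*(x + 2*sqrt(2))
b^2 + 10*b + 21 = (b + 3)*(b + 7)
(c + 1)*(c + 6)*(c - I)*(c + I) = c^4 + 7*c^3 + 7*c^2 + 7*c + 6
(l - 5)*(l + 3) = l^2 - 2*l - 15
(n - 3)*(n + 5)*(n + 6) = n^3 + 8*n^2 - 3*n - 90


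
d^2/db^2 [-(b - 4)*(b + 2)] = -2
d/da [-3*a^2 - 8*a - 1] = -6*a - 8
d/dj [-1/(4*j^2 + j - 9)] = (8*j + 1)/(4*j^2 + j - 9)^2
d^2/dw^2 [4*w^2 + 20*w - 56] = 8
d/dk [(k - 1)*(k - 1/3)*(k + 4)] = 3*k^2 + 16*k/3 - 5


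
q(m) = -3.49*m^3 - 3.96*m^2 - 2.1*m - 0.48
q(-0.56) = 0.07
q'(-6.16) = -350.60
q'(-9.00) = -778.89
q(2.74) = -107.76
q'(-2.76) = -60.00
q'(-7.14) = -479.31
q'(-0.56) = -0.95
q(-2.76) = 48.53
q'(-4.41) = -170.79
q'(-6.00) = -331.50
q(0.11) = -0.76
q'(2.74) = -102.41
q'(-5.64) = -290.48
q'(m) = -10.47*m^2 - 7.92*m - 2.1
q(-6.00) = 623.40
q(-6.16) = 677.96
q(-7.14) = 1082.98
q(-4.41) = 231.09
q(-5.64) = 511.53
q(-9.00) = 2241.87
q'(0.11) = -3.10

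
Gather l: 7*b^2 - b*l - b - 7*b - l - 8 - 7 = 7*b^2 - 8*b + l*(-b - 1) - 15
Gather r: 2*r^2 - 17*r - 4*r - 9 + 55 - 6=2*r^2 - 21*r + 40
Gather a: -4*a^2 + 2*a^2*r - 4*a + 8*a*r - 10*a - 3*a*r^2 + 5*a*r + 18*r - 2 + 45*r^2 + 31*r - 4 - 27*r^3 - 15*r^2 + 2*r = a^2*(2*r - 4) + a*(-3*r^2 + 13*r - 14) - 27*r^3 + 30*r^2 + 51*r - 6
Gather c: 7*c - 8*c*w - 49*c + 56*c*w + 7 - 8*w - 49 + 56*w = c*(48*w - 42) + 48*w - 42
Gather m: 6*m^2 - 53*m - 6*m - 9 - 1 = 6*m^2 - 59*m - 10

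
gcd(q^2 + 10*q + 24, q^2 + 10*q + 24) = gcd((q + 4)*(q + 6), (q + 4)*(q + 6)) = q^2 + 10*q + 24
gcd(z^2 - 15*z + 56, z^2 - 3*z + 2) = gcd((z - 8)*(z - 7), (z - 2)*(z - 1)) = 1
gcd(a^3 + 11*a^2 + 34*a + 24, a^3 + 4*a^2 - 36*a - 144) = a^2 + 10*a + 24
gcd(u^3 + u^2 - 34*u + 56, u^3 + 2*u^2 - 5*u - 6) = u - 2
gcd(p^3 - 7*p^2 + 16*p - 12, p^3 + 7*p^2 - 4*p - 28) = p - 2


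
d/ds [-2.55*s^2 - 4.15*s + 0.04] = -5.1*s - 4.15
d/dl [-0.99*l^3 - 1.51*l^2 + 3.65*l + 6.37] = -2.97*l^2 - 3.02*l + 3.65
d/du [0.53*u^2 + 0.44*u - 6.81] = 1.06*u + 0.44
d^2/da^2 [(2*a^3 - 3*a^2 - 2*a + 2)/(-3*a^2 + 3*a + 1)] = 6*(7*a^3 - 15*a^2 + 22*a - 9)/(27*a^6 - 81*a^5 + 54*a^4 + 27*a^3 - 18*a^2 - 9*a - 1)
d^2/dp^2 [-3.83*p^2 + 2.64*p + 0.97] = -7.66000000000000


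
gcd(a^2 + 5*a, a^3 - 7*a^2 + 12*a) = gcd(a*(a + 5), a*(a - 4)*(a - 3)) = a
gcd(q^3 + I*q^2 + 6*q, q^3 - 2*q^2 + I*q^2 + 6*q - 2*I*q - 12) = q^2 + I*q + 6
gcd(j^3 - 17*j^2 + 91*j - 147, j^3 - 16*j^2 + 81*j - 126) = j^2 - 10*j + 21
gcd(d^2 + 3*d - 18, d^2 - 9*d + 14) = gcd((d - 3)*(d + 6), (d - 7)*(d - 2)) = 1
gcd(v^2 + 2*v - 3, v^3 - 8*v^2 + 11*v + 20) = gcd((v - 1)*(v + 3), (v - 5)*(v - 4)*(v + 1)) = 1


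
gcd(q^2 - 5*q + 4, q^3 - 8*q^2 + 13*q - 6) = q - 1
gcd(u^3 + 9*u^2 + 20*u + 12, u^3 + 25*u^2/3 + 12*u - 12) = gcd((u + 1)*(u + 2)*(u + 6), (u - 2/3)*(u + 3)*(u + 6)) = u + 6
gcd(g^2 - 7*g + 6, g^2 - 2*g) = 1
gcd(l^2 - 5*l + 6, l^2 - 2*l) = l - 2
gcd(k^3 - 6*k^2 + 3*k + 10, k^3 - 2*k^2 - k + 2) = k^2 - k - 2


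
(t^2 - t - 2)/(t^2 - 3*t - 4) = (t - 2)/(t - 4)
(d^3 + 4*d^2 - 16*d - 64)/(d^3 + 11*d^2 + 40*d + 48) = (d - 4)/(d + 3)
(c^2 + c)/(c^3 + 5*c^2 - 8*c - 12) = c/(c^2 + 4*c - 12)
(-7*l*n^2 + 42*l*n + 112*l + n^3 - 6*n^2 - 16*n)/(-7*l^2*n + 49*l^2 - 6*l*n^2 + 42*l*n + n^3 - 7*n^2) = (n^2 - 6*n - 16)/(l*n - 7*l + n^2 - 7*n)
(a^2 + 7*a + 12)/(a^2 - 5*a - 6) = (a^2 + 7*a + 12)/(a^2 - 5*a - 6)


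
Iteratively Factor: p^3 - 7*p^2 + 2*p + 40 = (p - 5)*(p^2 - 2*p - 8) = (p - 5)*(p + 2)*(p - 4)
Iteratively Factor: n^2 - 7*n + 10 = (n - 2)*(n - 5)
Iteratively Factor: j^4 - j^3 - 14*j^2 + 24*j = (j + 4)*(j^3 - 5*j^2 + 6*j) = j*(j + 4)*(j^2 - 5*j + 6) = j*(j - 3)*(j + 4)*(j - 2)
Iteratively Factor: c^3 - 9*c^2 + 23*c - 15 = (c - 5)*(c^2 - 4*c + 3) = (c - 5)*(c - 3)*(c - 1)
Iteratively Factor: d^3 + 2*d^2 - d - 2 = (d + 2)*(d^2 - 1) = (d + 1)*(d + 2)*(d - 1)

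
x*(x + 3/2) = x^2 + 3*x/2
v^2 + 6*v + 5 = (v + 1)*(v + 5)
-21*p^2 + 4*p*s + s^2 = (-3*p + s)*(7*p + s)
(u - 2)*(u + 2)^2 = u^3 + 2*u^2 - 4*u - 8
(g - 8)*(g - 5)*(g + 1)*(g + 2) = g^4 - 10*g^3 + 3*g^2 + 94*g + 80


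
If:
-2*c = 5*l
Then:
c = -5*l/2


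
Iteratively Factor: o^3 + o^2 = (o)*(o^2 + o) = o^2*(o + 1)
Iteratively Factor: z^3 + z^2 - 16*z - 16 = (z - 4)*(z^2 + 5*z + 4) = (z - 4)*(z + 4)*(z + 1)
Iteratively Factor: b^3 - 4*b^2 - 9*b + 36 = (b - 3)*(b^2 - b - 12) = (b - 4)*(b - 3)*(b + 3)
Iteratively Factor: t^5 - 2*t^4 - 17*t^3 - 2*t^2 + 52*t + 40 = (t - 5)*(t^4 + 3*t^3 - 2*t^2 - 12*t - 8) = (t - 5)*(t + 2)*(t^3 + t^2 - 4*t - 4) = (t - 5)*(t + 1)*(t + 2)*(t^2 - 4) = (t - 5)*(t - 2)*(t + 1)*(t + 2)*(t + 2)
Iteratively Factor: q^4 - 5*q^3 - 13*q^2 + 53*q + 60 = (q - 4)*(q^3 - q^2 - 17*q - 15) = (q - 4)*(q + 3)*(q^2 - 4*q - 5) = (q - 5)*(q - 4)*(q + 3)*(q + 1)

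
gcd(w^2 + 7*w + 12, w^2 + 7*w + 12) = w^2 + 7*w + 12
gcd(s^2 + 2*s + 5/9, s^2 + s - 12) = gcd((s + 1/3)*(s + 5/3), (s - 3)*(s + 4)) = 1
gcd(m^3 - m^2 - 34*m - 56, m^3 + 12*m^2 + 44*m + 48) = m^2 + 6*m + 8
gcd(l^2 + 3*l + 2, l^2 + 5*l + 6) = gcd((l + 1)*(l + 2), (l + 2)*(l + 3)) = l + 2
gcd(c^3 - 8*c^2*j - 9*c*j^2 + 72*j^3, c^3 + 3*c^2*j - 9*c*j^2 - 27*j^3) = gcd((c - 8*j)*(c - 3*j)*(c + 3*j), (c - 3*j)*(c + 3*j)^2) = c^2 - 9*j^2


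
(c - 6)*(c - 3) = c^2 - 9*c + 18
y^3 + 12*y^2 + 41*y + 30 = (y + 1)*(y + 5)*(y + 6)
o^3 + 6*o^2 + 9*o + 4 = (o + 1)^2*(o + 4)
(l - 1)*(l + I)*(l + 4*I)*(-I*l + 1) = -I*l^4 + 6*l^3 + I*l^3 - 6*l^2 + 9*I*l^2 - 4*l - 9*I*l + 4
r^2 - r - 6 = (r - 3)*(r + 2)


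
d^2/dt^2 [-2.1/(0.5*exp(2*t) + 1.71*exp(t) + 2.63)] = (-2.1*(1.0*exp(t) + 1.71)*(2.0*exp(t) + 3.42)*exp(t) + (4.2*exp(t) + 3.591)*(0.5*exp(2*t) + 1.71*exp(t) + 2.63))*exp(t)/(0.5*exp(2*t) + 1.71*exp(t) + 2.63)^3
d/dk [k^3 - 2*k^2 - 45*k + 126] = 3*k^2 - 4*k - 45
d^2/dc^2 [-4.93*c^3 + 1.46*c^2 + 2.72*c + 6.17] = 2.92 - 29.58*c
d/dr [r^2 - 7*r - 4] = 2*r - 7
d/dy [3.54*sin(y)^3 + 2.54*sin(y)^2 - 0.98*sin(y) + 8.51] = (10.62*sin(y)^2 + 5.08*sin(y) - 0.98)*cos(y)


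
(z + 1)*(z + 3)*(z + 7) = z^3 + 11*z^2 + 31*z + 21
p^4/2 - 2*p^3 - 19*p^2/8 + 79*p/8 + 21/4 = (p/2 + 1)*(p - 7/2)*(p - 3)*(p + 1/2)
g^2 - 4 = (g - 2)*(g + 2)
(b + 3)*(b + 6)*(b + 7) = b^3 + 16*b^2 + 81*b + 126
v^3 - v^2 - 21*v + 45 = (v - 3)^2*(v + 5)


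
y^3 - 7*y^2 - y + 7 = (y - 7)*(y - 1)*(y + 1)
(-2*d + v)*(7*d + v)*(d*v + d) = -14*d^3*v - 14*d^3 + 5*d^2*v^2 + 5*d^2*v + d*v^3 + d*v^2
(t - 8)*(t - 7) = t^2 - 15*t + 56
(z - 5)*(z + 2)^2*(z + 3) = z^4 + 2*z^3 - 19*z^2 - 68*z - 60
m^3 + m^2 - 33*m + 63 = (m - 3)^2*(m + 7)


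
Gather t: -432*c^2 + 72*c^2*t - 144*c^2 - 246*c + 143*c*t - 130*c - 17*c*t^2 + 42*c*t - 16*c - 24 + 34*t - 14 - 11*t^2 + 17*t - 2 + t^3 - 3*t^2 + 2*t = -576*c^2 - 392*c + t^3 + t^2*(-17*c - 14) + t*(72*c^2 + 185*c + 53) - 40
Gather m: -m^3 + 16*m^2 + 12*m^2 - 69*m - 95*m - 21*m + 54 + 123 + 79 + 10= -m^3 + 28*m^2 - 185*m + 266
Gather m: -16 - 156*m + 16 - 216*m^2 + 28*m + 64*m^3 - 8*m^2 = 64*m^3 - 224*m^2 - 128*m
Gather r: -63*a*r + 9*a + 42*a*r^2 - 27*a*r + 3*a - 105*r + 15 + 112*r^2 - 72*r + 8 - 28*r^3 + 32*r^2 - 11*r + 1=12*a - 28*r^3 + r^2*(42*a + 144) + r*(-90*a - 188) + 24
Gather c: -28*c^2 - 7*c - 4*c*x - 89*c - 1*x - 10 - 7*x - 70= -28*c^2 + c*(-4*x - 96) - 8*x - 80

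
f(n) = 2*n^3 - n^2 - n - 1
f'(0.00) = -1.00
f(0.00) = -1.00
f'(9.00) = 467.00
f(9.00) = 1367.00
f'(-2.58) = 44.10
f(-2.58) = -39.42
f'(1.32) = 6.81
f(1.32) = 0.54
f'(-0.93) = 6.05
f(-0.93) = -2.54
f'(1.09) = 3.95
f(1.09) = -0.69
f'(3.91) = 82.91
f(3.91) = 99.35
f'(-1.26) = 11.05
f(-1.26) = -5.33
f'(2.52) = 32.06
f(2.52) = 22.14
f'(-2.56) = 43.44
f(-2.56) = -38.55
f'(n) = 6*n^2 - 2*n - 1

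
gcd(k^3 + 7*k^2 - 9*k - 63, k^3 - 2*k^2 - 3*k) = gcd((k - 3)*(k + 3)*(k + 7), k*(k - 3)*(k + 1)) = k - 3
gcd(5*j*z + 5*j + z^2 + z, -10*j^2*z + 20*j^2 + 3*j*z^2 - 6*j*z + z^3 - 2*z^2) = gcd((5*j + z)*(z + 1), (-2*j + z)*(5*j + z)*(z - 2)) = 5*j + z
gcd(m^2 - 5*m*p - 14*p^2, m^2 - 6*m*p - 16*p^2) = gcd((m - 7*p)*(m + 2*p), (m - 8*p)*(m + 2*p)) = m + 2*p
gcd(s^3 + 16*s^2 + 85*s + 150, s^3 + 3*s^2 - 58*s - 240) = s^2 + 11*s + 30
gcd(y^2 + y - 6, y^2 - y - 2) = y - 2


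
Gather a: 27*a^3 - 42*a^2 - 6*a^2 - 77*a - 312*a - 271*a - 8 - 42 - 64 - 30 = 27*a^3 - 48*a^2 - 660*a - 144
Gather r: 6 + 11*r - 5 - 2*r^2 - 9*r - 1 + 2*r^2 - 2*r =0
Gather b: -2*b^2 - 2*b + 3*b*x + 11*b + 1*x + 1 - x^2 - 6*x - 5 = -2*b^2 + b*(3*x + 9) - x^2 - 5*x - 4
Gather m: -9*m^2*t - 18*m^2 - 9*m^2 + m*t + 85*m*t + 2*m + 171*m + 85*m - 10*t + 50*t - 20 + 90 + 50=m^2*(-9*t - 27) + m*(86*t + 258) + 40*t + 120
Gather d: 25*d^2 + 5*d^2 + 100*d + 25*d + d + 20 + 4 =30*d^2 + 126*d + 24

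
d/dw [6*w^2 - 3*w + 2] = 12*w - 3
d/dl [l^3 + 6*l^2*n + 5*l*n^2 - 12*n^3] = 3*l^2 + 12*l*n + 5*n^2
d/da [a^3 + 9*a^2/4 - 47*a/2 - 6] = 3*a^2 + 9*a/2 - 47/2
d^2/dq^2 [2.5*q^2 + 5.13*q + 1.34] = 5.00000000000000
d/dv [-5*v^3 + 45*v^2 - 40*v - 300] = -15*v^2 + 90*v - 40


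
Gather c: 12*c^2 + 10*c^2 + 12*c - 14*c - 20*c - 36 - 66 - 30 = 22*c^2 - 22*c - 132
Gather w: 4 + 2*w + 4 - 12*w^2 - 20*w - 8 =-12*w^2 - 18*w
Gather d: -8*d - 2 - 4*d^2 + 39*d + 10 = -4*d^2 + 31*d + 8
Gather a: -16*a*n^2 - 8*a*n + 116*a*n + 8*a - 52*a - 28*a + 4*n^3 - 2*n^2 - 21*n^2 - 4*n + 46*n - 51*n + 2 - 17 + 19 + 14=a*(-16*n^2 + 108*n - 72) + 4*n^3 - 23*n^2 - 9*n + 18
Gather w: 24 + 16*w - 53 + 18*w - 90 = 34*w - 119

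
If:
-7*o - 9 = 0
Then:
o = -9/7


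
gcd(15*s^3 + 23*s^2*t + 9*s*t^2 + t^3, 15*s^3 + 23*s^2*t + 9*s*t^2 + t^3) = 15*s^3 + 23*s^2*t + 9*s*t^2 + t^3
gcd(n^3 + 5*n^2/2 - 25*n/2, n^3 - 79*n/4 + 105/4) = n + 5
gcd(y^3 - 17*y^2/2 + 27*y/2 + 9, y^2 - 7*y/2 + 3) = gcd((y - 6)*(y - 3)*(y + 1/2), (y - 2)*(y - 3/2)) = 1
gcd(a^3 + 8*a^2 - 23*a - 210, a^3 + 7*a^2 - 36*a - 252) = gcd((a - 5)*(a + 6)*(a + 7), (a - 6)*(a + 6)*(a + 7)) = a^2 + 13*a + 42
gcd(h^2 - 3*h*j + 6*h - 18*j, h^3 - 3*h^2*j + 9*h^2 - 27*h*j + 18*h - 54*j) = h^2 - 3*h*j + 6*h - 18*j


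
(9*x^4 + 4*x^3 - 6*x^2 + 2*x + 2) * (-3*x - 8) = -27*x^5 - 84*x^4 - 14*x^3 + 42*x^2 - 22*x - 16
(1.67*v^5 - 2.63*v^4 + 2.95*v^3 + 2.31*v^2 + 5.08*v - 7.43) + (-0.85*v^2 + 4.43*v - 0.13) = 1.67*v^5 - 2.63*v^4 + 2.95*v^3 + 1.46*v^2 + 9.51*v - 7.56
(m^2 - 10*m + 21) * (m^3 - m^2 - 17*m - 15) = m^5 - 11*m^4 + 14*m^3 + 134*m^2 - 207*m - 315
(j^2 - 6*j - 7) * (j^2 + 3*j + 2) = j^4 - 3*j^3 - 23*j^2 - 33*j - 14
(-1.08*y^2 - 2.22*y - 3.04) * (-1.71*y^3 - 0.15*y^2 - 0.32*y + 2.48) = 1.8468*y^5 + 3.9582*y^4 + 5.877*y^3 - 1.512*y^2 - 4.5328*y - 7.5392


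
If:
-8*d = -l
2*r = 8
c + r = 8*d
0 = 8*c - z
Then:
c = z/8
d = z/64 + 1/2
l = z/8 + 4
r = 4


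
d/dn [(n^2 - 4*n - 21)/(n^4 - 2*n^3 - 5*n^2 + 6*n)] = 2*(-n^5 + 7*n^4 + 34*n^3 - 70*n^2 - 105*n + 63)/(n^2*(n^6 - 4*n^5 - 6*n^4 + 32*n^3 + n^2 - 60*n + 36))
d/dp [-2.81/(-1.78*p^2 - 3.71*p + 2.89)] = (-10.0036*p - 10.4251)/(1.78*p^2 + 3.71*p - 2.89)^2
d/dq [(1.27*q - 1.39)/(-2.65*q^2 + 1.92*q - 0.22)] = (3.3655*q^2 - 7.367*q + 2.3894)/(7.0225*q^4 - 10.176*q^3 + 4.8524*q^2 - 0.8448*q + 0.0484)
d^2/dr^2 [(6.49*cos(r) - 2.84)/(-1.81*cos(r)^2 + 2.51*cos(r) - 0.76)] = (0.455491156695187*(1 - cos(r)^2)^2 - 1.25257135767556*cos(r)^5 + 3.3804892995078*cos(r)^3 - 2.97362334401773*cos(r)^2 + 1.5032772803448*cos(r) - 0.64462747354237)/(-0.704280155642023*cos(r)^2 + 0.976653696498054*cos(r) - 0.295719844357977)^3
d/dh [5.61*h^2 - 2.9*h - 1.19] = 11.22*h - 2.9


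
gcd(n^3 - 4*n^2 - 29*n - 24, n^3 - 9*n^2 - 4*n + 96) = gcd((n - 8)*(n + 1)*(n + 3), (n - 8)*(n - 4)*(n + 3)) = n^2 - 5*n - 24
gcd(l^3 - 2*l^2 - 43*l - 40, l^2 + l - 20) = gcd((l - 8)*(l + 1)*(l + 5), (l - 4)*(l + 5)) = l + 5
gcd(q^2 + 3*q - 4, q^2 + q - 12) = q + 4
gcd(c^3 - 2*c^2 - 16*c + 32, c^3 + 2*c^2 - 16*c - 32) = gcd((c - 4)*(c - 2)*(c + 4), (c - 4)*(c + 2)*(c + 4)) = c^2 - 16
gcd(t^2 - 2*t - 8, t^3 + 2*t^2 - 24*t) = t - 4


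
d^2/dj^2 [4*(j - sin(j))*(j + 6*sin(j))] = -20*j*sin(j) + 96*sin(j)^2 + 40*cos(j) - 40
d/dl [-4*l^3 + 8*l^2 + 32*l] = -12*l^2 + 16*l + 32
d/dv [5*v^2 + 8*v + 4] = 10*v + 8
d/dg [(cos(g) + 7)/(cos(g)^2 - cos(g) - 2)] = (cos(g)^2 + 14*cos(g) - 5)*sin(g)/(sin(g)^2 + cos(g) + 1)^2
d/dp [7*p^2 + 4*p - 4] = 14*p + 4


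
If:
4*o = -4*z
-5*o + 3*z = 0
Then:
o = 0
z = 0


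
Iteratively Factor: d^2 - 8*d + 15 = (d - 5)*(d - 3)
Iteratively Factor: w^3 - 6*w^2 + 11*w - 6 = (w - 1)*(w^2 - 5*w + 6) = (w - 2)*(w - 1)*(w - 3)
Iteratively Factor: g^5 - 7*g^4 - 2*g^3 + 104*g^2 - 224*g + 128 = (g - 2)*(g^4 - 5*g^3 - 12*g^2 + 80*g - 64) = (g - 2)*(g - 1)*(g^3 - 4*g^2 - 16*g + 64) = (g - 4)*(g - 2)*(g - 1)*(g^2 - 16) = (g - 4)*(g - 2)*(g - 1)*(g + 4)*(g - 4)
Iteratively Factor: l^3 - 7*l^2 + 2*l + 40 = (l - 4)*(l^2 - 3*l - 10) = (l - 5)*(l - 4)*(l + 2)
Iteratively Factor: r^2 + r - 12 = (r - 3)*(r + 4)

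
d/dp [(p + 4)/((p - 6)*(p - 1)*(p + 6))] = (-2*p^3 - 11*p^2 + 8*p + 180)/(p^6 - 2*p^5 - 71*p^4 + 144*p^3 + 1224*p^2 - 2592*p + 1296)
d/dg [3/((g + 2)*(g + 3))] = 3*(-2*g - 5)/(g^4 + 10*g^3 + 37*g^2 + 60*g + 36)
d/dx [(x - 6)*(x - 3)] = 2*x - 9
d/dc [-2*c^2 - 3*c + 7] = -4*c - 3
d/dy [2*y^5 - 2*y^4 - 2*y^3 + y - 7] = 10*y^4 - 8*y^3 - 6*y^2 + 1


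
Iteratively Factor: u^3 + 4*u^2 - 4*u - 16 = (u - 2)*(u^2 + 6*u + 8) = (u - 2)*(u + 2)*(u + 4)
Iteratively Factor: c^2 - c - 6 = (c + 2)*(c - 3)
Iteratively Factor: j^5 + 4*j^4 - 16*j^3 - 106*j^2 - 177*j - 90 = (j - 5)*(j^4 + 9*j^3 + 29*j^2 + 39*j + 18) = (j - 5)*(j + 1)*(j^3 + 8*j^2 + 21*j + 18) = (j - 5)*(j + 1)*(j + 2)*(j^2 + 6*j + 9) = (j - 5)*(j + 1)*(j + 2)*(j + 3)*(j + 3)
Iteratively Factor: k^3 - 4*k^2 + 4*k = (k)*(k^2 - 4*k + 4) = k*(k - 2)*(k - 2)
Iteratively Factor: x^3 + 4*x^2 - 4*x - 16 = (x - 2)*(x^2 + 6*x + 8) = (x - 2)*(x + 2)*(x + 4)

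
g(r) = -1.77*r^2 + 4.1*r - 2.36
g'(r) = 4.1 - 3.54*r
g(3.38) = -8.72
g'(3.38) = -7.87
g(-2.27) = -20.79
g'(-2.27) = 12.14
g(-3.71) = -41.93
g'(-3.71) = 17.23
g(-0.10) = -2.79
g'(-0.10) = 4.45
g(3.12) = -6.80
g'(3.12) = -6.94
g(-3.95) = -46.17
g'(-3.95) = 18.08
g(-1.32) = -10.86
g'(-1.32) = 8.77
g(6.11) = -43.39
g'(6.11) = -17.53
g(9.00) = -108.83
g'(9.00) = -27.76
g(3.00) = -5.99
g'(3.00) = -6.52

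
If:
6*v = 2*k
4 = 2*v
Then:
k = 6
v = 2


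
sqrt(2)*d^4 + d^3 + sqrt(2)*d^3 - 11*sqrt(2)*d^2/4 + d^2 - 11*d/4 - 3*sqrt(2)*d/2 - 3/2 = (d - 3/2)*(d + 1/2)*(d + 2)*(sqrt(2)*d + 1)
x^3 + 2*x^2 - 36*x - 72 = (x - 6)*(x + 2)*(x + 6)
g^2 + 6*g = g*(g + 6)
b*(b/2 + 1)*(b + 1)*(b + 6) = b^4/2 + 9*b^3/2 + 10*b^2 + 6*b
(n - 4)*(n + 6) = n^2 + 2*n - 24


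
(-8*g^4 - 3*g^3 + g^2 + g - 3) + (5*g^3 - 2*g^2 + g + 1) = -8*g^4 + 2*g^3 - g^2 + 2*g - 2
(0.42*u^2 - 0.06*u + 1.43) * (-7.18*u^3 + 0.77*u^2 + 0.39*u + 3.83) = -3.0156*u^5 + 0.7542*u^4 - 10.1498*u^3 + 2.6863*u^2 + 0.3279*u + 5.4769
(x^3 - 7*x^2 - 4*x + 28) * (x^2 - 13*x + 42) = x^5 - 20*x^4 + 129*x^3 - 214*x^2 - 532*x + 1176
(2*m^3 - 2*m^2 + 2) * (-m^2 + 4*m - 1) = -2*m^5 + 10*m^4 - 10*m^3 + 8*m - 2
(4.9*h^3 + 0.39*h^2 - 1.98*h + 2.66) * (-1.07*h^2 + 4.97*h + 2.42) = -5.243*h^5 + 23.9357*h^4 + 15.9149*h^3 - 11.743*h^2 + 8.4286*h + 6.4372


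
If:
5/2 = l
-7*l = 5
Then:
No Solution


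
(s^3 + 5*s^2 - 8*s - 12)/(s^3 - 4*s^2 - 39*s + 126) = (s^2 - s - 2)/(s^2 - 10*s + 21)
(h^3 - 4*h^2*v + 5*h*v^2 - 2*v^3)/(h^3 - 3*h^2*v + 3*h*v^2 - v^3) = (-h + 2*v)/(-h + v)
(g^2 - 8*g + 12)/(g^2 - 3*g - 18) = (g - 2)/(g + 3)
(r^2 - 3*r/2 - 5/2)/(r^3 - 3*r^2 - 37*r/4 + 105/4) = 2*(r + 1)/(2*r^2 - r - 21)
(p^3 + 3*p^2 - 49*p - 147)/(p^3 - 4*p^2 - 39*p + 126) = (p^2 + 10*p + 21)/(p^2 + 3*p - 18)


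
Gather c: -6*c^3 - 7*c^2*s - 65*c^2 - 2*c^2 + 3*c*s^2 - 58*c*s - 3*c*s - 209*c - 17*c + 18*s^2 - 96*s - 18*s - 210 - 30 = -6*c^3 + c^2*(-7*s - 67) + c*(3*s^2 - 61*s - 226) + 18*s^2 - 114*s - 240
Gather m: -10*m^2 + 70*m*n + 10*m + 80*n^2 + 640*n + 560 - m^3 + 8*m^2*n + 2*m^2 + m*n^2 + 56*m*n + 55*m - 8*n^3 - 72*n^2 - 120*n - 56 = -m^3 + m^2*(8*n - 8) + m*(n^2 + 126*n + 65) - 8*n^3 + 8*n^2 + 520*n + 504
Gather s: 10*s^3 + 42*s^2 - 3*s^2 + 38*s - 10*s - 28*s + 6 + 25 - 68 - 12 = 10*s^3 + 39*s^2 - 49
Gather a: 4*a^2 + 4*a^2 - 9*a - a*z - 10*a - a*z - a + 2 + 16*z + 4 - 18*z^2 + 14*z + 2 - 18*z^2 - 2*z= 8*a^2 + a*(-2*z - 20) - 36*z^2 + 28*z + 8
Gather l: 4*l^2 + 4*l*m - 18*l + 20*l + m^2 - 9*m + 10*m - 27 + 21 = 4*l^2 + l*(4*m + 2) + m^2 + m - 6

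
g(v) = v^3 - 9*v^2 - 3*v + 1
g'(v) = 3*v^2 - 18*v - 3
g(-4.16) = -214.26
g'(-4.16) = 123.80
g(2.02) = -33.54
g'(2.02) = -27.12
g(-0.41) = 0.65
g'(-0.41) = 4.88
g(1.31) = -16.13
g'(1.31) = -21.43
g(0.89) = -8.09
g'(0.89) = -16.64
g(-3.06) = -102.75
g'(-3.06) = 80.17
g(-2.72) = -77.55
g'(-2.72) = 68.16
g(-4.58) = -270.12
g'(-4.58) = 142.37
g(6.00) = -125.00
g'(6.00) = -3.00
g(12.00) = 397.00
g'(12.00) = 213.00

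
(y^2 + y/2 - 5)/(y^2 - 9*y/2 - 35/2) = (y - 2)/(y - 7)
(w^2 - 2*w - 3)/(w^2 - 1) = (w - 3)/(w - 1)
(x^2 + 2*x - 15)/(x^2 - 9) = (x + 5)/(x + 3)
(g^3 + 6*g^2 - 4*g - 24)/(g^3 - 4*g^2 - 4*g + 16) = (g + 6)/(g - 4)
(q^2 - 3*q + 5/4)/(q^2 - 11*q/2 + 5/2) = (q - 5/2)/(q - 5)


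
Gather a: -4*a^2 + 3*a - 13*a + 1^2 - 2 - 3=-4*a^2 - 10*a - 4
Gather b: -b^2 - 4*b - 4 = -b^2 - 4*b - 4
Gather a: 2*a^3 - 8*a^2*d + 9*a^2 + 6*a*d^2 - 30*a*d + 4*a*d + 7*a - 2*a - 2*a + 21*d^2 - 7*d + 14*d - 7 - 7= 2*a^3 + a^2*(9 - 8*d) + a*(6*d^2 - 26*d + 3) + 21*d^2 + 7*d - 14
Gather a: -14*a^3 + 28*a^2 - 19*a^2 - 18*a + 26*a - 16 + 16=-14*a^3 + 9*a^2 + 8*a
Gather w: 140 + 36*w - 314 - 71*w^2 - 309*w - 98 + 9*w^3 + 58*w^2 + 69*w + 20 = 9*w^3 - 13*w^2 - 204*w - 252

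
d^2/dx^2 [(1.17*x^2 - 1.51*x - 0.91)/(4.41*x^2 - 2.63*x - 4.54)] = (-31.59324*x^3 + 34.363602*x^2 - 118.067166*x + 35.262842)/(85.766121*x^6 - 153.445509*x^5 - 173.372535*x^4 + 297.746245*x^3 + 178.48329*x^2 - 162.625524*x - 93.576664)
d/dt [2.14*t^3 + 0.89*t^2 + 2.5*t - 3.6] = 6.42*t^2 + 1.78*t + 2.5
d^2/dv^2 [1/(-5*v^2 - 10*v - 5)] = -6/(5*v^4 + 20*v^3 + 30*v^2 + 20*v + 5)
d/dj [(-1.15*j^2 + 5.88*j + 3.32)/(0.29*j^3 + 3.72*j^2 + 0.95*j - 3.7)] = (0.3335*j^4 - 3.4104*j^3 - 25.8545*j^2 - 16.1908*j - 24.91)/(0.0841*j^6 + 2.1576*j^5 + 14.3894*j^4 + 4.922*j^3 - 26.6255*j^2 - 7.03*j + 13.69)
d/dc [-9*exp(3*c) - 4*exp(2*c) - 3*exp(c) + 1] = (-27*exp(2*c) - 8*exp(c) - 3)*exp(c)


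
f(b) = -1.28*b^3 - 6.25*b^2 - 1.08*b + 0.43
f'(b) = -3.84*b^2 - 12.5*b - 1.08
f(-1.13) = -4.48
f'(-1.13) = 8.14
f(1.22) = -12.51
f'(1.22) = -22.05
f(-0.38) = 0.01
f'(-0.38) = 3.12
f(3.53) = -137.57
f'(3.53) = -93.05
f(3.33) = -119.74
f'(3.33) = -85.29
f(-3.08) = -18.13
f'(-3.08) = 0.99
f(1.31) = -14.59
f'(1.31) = -24.04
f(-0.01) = 0.44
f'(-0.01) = -0.96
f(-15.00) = 2930.38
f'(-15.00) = -677.58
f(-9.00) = 437.02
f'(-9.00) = -199.62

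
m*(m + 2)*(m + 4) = m^3 + 6*m^2 + 8*m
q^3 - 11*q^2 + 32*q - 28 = (q - 7)*(q - 2)^2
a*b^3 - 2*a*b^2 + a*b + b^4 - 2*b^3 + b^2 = b*(a + b)*(b - 1)^2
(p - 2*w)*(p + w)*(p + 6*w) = p^3 + 5*p^2*w - 8*p*w^2 - 12*w^3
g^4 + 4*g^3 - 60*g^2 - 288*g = g*(g - 8)*(g + 6)^2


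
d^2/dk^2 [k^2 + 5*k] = 2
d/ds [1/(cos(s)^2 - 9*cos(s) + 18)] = (2*cos(s) - 9)*sin(s)/(cos(s)^2 - 9*cos(s) + 18)^2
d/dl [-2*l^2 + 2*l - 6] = 2 - 4*l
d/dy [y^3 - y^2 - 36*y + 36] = 3*y^2 - 2*y - 36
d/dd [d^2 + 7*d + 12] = 2*d + 7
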